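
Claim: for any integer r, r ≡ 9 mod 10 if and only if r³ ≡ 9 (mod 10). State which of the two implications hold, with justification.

The biconditional holds.

(⇒) Suppose r ≡ 9 mod 10. Write r = 10j + 9. Then (10j + 9)³ = 1000j³ + 2700j² + 2430j + 729 = 10(100j³ + 270j² + 243j + 72) + 9, so r³ ≡ 9 (mod 10).

(⇐) For the converse, argue contrapositively. If r ≢ 9 (mod 10), then r is congruent to one of 0, 1, 2, 3, 4, 5, 6, 7, 8 modulo 10, and these give r³ ≡ 0, 1, 8, 7, 4, 5, 6, 3, 2 respectively — never 9.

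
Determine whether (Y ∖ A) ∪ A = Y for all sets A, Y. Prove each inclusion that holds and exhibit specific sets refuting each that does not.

(⊆) This inclusion fails. Take A = {1}, Y = ∅; then 1 ∈ (Y ∖ A) ∪ A but 1 ∉ Y.

(⊇) Let x ∈ Y. Then either x ∈ Y and x ∉ A; or x ∈ A ∩ Y. In each case x ∈ (Y ∖ A) ∪ A, so Y ⊆ (Y ∖ A) ∪ A.

(⊆) fails; (⊇) holds.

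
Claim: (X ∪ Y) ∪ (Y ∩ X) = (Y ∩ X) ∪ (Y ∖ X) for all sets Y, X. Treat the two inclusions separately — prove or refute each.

Only the reverse inclusion holds.

Reverse inclusion. Let x ∈ (Y ∩ X) ∪ (Y ∖ X). Then either x ∈ Y and x ∉ X; or x ∈ Y ∩ X. In each case x ∈ (X ∪ Y) ∪ (Y ∩ X), so (Y ∩ X) ∪ (Y ∖ X) ⊆ (X ∪ Y) ∪ (Y ∩ X).

Forward inclusion. This inclusion fails. Take Y = ∅, X = {1}; then 1 ∈ (X ∪ Y) ∪ (Y ∩ X) but 1 ∉ (Y ∩ X) ∪ (Y ∖ X).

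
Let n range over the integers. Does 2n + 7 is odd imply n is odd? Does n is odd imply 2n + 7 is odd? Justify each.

Forward direction. This fails: take n = 0. Then 2n + 7 = 7, which is odd, yet n = 0 is even, not odd.

Converse. Suppose n is odd. Since 2 is even, 2n is even for every n, so 2n + 7 has the same parity as 7, which is odd. Hence 2n + 7 is odd.

The forward direction fails; the converse holds.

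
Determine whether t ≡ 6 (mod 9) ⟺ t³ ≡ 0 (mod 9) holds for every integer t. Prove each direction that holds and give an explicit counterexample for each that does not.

Only the forward direction holds.

(⇒) Suppose t ≡ 6 (mod 9). Write t = 9j + 6. Then (9j + 6)³ = 729j³ + 1458j² + 972j + 216 = 9(81j³ + 162j² + 108j + 24) + 0, so t³ ≡ 0 (mod 9).

(⇐) This fails: take t = 0. Then 0³ = 0 ≡ 0 (mod 9), yet 0 ≡ 0 (mod 9), not 6.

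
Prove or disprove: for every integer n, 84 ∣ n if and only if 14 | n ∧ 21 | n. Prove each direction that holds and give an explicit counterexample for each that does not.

(⇒) holds; (⇐) fails.

[⇒] If 84 ∣ n, write n = 84q. Since 84 = 6·14, n = 14·(6q), so 14 ∣ n; and since 84 = 4·21, n = 21·(4q), so 21 ∣ n.

[⇐] This fails: take n = 42. Both 14 ∣ 42 and 21 ∣ 42, yet 42 is not a multiple of 84 (since 42 = 0·84 + 42), so 84 ∤ 42.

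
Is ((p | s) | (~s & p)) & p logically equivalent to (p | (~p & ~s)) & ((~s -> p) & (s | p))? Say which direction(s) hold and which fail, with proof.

(⟸) Assume the antecedent. If p is true, ((p | s) | (~s & p)) & p reduces to true regardless of the other variables. If p is false, the antecedent cannot hold. Either way ((p | s) | (~s & p)) & p holds.

(⟹) Assume the antecedent. If p is true, the consequent reduces to true regardless of the other variables. If p is false, the antecedent cannot hold. Either way the consequent holds.

The biconditional holds.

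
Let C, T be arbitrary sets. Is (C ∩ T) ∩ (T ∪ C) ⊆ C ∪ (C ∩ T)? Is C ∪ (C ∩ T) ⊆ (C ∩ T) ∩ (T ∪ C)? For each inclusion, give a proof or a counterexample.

(⊆) holds; (⊇) fails.

(⟹) Let x ∈ (C ∩ T) ∩ (T ∪ C). Then x ∈ C ∩ T, from which x ∈ C ∪ (C ∩ T).

(⟸) This inclusion fails. Take C = {1}, T = ∅; then 1 ∈ C ∪ (C ∩ T) but 1 ∉ (C ∩ T) ∩ (T ∪ C).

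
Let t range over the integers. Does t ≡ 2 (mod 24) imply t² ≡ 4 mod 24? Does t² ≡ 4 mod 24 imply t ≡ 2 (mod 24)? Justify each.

(⟹) Suppose t ≡ 2 (mod 24). Write t = 24j + 2. Then (24j + 2)² = 576j² + 96j + 4 = 24(24j² + 4j) + 4, so t² ≡ 4 (mod 24).

(⟸) This fails: take t = 10. Then 10² = 100 ≡ 4 (mod 24), yet 10 ≡ 10 (mod 24), not 2.

Not equivalent: only (⇒) holds.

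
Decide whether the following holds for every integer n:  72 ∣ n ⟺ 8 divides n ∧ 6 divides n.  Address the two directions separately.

Only the forward direction holds.

[⇒] If 72 ∣ n, write n = 72q. Since 72 = 9·8, n = 8·(9q), so 8 ∣ n; and since 72 = 12·6, n = 6·(12q), so 6 ∣ n.

[⇐] This fails: take n = 24. Both 8 ∣ 24 and 6 ∣ 24, yet 24 is not a multiple of 72 (since 24 = 0·72 + 24), so 72 ∤ 24.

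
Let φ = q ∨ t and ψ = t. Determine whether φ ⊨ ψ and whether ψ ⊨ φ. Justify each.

(⇒) fails; (⇐) holds.

[⇒] This fails. Under t = F, q = T, the left side is true but the right side is false.

[⇐] Assume the antecedent. If t is true, q ∨ t reduces to true regardless of the other variables. If t is false, the antecedent cannot hold. Either way q ∨ t holds.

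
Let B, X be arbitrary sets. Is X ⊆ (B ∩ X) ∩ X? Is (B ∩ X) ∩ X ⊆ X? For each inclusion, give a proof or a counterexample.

(⊇) Let x ∈ (B ∩ X) ∩ X. Then x ∈ B ∩ X, from which x ∈ X.

(⊆) This inclusion fails. Take B = ∅, X = {1}; then 1 ∈ X but 1 ∉ (B ∩ X) ∩ X.

Only the reverse inclusion holds.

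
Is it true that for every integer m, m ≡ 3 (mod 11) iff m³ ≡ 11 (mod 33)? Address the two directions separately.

(→) This fails: take m = 3. Then 3 ≡ 3 (mod 11), but 3³ = 27 ≡ 27 (mod 33), not 11.

(←) This fails: take m = 11. Then 11³ = 1331 ≡ 11 (mod 33), yet 11 ≡ 0 (mod 11), not 3.

(⇒) fails and (⇐) fails.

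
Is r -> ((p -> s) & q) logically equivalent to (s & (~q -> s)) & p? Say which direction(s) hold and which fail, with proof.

(⇒) fails and (⇐) fails.

[⇒] This fails. Under s = F, p = F, q = F, r = F, the left side is true but the right side is false.

[⇐] This fails. Under s = T, p = T, q = F, r = T, the left side is false but the right side is true.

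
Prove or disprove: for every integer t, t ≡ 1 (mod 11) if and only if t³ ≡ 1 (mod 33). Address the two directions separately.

[⇒] This fails: take t = 12. Then 12 ≡ 1 (mod 11), but 12³ = 1728 ≡ 12 (mod 33), not 1.

[⇐] Conversely, the residues r modulo 33 with r³ ≡ 1 (mod 33) are exactly {1}, and each is ≡ 1 (mod 11).

Not equivalent: only (⇐) holds.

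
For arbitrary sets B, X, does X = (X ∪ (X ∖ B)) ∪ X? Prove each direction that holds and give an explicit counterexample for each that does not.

(⟸) Let x ∈ (X ∪ (X ∖ B)) ∪ X. Then either x ∈ X and x ∉ B; or x ∈ B ∩ X. In each case x ∈ X, so (X ∪ (X ∖ B)) ∪ X ⊆ X.

(⟹) Let x ∈ X. Then either x ∈ X and x ∉ B; or x ∈ B ∩ X. In each case x ∈ (X ∪ (X ∖ B)) ∪ X, so X ⊆ (X ∪ (X ∖ B)) ∪ X.

Both inclusions hold.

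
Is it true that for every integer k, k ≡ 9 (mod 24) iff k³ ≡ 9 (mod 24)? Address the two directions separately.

[⇒] Suppose k ≡ 9 (mod 24). Write k = 24j + 9. Then (24j + 9)³ = 13824j³ + 15552j² + 5832j + 729 = 24(576j³ + 648j² + 243j + 30) + 9, so k³ ≡ 9 (mod 24).

[⇐] Conversely, suppose k³ ≡ 9 (mod 24). The only residue r in {0, …, 23} with r³ ≡ 9 (mod 24) is r = 9, so k ≡ 9 (mod 24).

Both directions hold.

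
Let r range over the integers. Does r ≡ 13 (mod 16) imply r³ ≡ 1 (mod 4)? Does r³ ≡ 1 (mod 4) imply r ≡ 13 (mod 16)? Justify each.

Only the forward direction holds.

Converse. This fails: take r = 1. Then 1³ = 1 ≡ 1 (mod 4), yet 1 ≡ 1 (mod 16), not 13.

Forward direction. Suppose r ≡ 13 (mod 16). Then r³ ≡ 13³ = 2197 (mod 16), and since 4 ∣ 16, also r³ ≡ 1 (mod 4).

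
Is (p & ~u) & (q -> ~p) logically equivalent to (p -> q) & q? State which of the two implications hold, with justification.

(→) This fails. Under q = F, p = T, u = F, the left side is true but the right side is false.

(←) This fails. Under q = T, p = F, u = F, the left side is false but the right side is true.

(⇒) fails and (⇐) fails.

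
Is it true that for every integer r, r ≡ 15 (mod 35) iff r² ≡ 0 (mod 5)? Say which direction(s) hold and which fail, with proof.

[⇒] Suppose r ≡ 15 (mod 35). Then r² ≡ 15² = 225 (mod 35), and since 5 ∣ 35, also r² ≡ 0 (mod 5).

[⇐] This fails: take r = 0. Then 0² = 0 ≡ 0 (mod 5), yet 0 ≡ 0 (mod 35), not 15.

Only the forward direction holds.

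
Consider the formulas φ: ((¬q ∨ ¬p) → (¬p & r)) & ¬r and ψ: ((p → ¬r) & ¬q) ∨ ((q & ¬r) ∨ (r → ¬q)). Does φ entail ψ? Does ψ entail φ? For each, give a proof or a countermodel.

Not equivalent: only (⇒) holds.

(⇒) Assume the antecedent. If r is true, the antecedent cannot hold. If r is false, the consequent reduces to true regardless of the other variables. Either way the consequent holds.

(⇐) This fails. Under r = F, p = F, q = F, the left side is false but the right side is true.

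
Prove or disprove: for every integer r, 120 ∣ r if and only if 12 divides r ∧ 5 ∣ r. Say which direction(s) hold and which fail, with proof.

Only the forward direction holds.

[⇐] This fails: take r = 60. Both 12 ∣ 60 and 5 ∣ 60, yet 60 is not a multiple of 120 (since 60 = 0·120 + 60), so 120 ∤ 60.

[⇒] If 120 ∣ r, write r = 120q. Since 120 = 10·12, r = 12·(10q), so 12 ∣ r; and since 120 = 24·5, r = 5·(24q), so 5 ∣ r.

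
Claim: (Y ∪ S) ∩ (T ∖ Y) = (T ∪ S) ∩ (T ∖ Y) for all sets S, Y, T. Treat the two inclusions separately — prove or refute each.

Only the forward inclusion holds.

Forward inclusion. Let x ∈ (Y ∪ S) ∩ (T ∖ Y). Then x ∈ S ∩ T and x ∉ Y, from which x ∈ (T ∪ S) ∩ (T ∖ Y).

Reverse inclusion. This inclusion fails. Take S = ∅, Y = ∅, T = {1}; then 1 ∈ (T ∪ S) ∩ (T ∖ Y) but 1 ∉ (Y ∪ S) ∩ (T ∖ Y).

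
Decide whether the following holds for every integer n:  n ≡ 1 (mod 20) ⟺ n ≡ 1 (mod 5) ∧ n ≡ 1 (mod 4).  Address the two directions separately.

Both directions hold.

(⇐) If n ≡ 1 (mod 5) and n ≡ 1 (mod 4), then by the Chinese remainder theorem n ≡ 1 (mod 20). This is exactly n ≡ 1 (mod 20).

(⇒) Suppose n ≡ 1 (mod 20); write n = 20j + 1. Since 5 ∣ 20, reducing mod 5 gives n ≡ 1 (mod 5); since 4 ∣ 20, reducing mod 4 gives n ≡ 1 (mod 4).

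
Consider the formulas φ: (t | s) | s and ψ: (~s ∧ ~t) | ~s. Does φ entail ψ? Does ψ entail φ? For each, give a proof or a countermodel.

Forward direction. This fails. Under t = F, s = T, the left side is true but the right side is false.

Converse. This fails. Under t = F, s = F, the left side is false but the right side is true.

Neither direction holds.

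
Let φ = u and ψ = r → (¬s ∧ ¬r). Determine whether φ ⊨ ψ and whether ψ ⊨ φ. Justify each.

(⇒) This fails. Under s = F, u = T, r = T, the left side is true but the right side is false.

(⇐) This fails. Under s = F, u = F, r = F, the left side is false but the right side is true.

Neither implication holds.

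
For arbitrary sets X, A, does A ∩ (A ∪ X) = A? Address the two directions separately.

(⊇) Let x ∈ A. Then either x ∈ A and x ∉ X; or x ∈ X ∩ A. In each case x ∈ A ∩ (A ∪ X), so A ⊆ A ∩ (A ∪ X).

(⊆) Let x ∈ A ∩ (A ∪ X). Then either x ∈ A and x ∉ X; or x ∈ X ∩ A. In each case x ∈ A, so A ∩ (A ∪ X) ⊆ A.

Both inclusions hold.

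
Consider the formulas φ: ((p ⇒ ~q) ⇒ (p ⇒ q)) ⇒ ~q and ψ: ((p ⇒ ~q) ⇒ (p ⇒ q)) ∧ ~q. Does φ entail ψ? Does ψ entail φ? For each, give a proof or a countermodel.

Only the reverse direction holds.

(⟹) This fails. Under q = F, p = T, the left side is true but the right side is false.

(⟸) Assume the antecedent. If q is true, the antecedent cannot hold. If q is false, ((p ⇒ ~q) ⇒ (p ⇒ q)) ⇒ ~q reduces to true regardless of the other variables. Either way ((p ⇒ ~q) ⇒ (p ⇒ q)) ⇒ ~q holds.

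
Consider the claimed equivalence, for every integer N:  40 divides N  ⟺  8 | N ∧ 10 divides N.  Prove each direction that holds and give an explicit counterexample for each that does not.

Both implications hold.

(⟹) If 40 ∣ N, write N = 40q. Since 40 = 5·8, N = 8·(5q), so 8 ∣ N; and since 40 = 4·10, N = 10·(4q), so 10 ∣ N.

(⟸) Suppose 8 ∣ N and 10 ∣ N. Any common multiple of 8 and 10 is a multiple of their lcm; here lcm(8, 10) = 8·10/gcd(8, 10) = 80/2 = 40, so 40 ∣ N.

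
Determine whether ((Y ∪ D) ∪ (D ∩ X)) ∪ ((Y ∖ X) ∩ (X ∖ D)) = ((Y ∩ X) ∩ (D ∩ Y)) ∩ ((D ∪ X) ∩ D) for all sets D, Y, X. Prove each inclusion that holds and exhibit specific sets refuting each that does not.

The sets are not equal: only the reverse inclusion holds.

(⊆) This inclusion fails. Take D = {1}, Y = ∅, X = ∅; then 1 ∈ ((Y ∪ D) ∪ (D ∩ X)) ∪ ((Y ∖ X) ∩ (X ∖ D)) but 1 ∉ ((Y ∩ X) ∩ (D ∩ Y)) ∩ ((D ∪ X) ∩ D).

(⊇) Let x ∈ ((Y ∩ X) ∩ (D ∩ Y)) ∩ ((D ∪ X) ∩ D). Then x ∈ D ∩ Y ∩ X, from which x ∈ ((Y ∪ D) ∪ (D ∩ X)) ∪ ((Y ∖ X) ∩ (X ∖ D)).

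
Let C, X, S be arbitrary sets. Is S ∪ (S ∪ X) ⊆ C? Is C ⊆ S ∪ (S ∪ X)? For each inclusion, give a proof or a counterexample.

Both inclusions fail.

Forward inclusion. This inclusion fails. Take C = ∅, X = {1}, S = ∅; then 1 ∈ S ∪ (S ∪ X) but 1 ∉ C.

Reverse inclusion. This inclusion fails. Take C = {1}, X = ∅, S = ∅; then 1 ∈ C but 1 ∉ S ∪ (S ∪ X).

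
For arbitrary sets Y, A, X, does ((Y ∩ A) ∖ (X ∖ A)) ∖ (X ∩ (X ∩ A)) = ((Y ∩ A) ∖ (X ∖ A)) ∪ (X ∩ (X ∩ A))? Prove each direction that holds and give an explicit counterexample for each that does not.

The sets are not equal: only the forward inclusion holds.

(⊇) This inclusion fails. Take Y = ∅, A = {1}, X = {1}; then 1 ∈ ((Y ∩ A) ∖ (X ∖ A)) ∪ (X ∩ (X ∩ A)) but 1 ∉ ((Y ∩ A) ∖ (X ∖ A)) ∖ (X ∩ (X ∩ A)).

(⊆) Let x ∈ ((Y ∩ A) ∖ (X ∖ A)) ∖ (X ∩ (X ∩ A)). Then x ∈ Y ∩ A and x ∉ X, from which x ∈ ((Y ∩ A) ∖ (X ∖ A)) ∪ (X ∩ (X ∩ A)).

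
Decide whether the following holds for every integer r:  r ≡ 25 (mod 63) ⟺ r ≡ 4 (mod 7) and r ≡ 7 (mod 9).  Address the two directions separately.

(→) Suppose r ≡ 25 (mod 63); write r = 63j + 25. Since 7 ∣ 63, reducing mod 7 gives r ≡ 25 ≡ 4 (mod 7); since 9 ∣ 63, reducing mod 9 gives r ≡ 25 ≡ 7 (mod 9).

(←) Conversely, if r ≡ 4 (mod 7) and r ≡ 7 (mod 9), then by the Chinese remainder theorem r ≡ 25 (mod 63). This is exactly r ≡ 25 (mod 63).

Equivalent; both directions hold.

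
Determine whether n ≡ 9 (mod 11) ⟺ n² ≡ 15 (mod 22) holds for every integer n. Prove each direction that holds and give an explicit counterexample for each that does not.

Neither implication holds.

(→) This fails: take n = 20. Then 20 ≡ 9 (mod 11), but 20² = 400 ≡ 4 (mod 22), not 15.

(←) This fails: take n = 13. Then 13² = 169 ≡ 15 (mod 22), yet 13 ≡ 2 (mod 11), not 9.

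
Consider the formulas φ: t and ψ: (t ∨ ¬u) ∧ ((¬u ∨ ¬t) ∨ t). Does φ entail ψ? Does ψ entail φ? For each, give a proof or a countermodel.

[⇐] This fails. Under t = F, u = F, the left side is false but the right side is true.

[⇒] Assume the antecedent. If t is true, (t ∨ ¬u) ∧ ((¬u ∨ ¬t) ∨ t) reduces to true regardless of the other variables. If t is false, the antecedent cannot hold. Either way (t ∨ ¬u) ∧ ((¬u ∨ ¬t) ∨ t) holds.

The forward direction holds; the converse fails.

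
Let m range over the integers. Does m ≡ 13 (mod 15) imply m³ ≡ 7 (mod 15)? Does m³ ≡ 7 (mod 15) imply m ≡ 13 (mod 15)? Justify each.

Both directions hold; the statement is true.

(⟸) Suppose m³ ≡ 7 (mod 15). The only residue r in {0, …, 14} with r³ ≡ 7 (mod 15) is r = 13, so m ≡ 13 (mod 15).

(⟹) Suppose m ≡ 13 (mod 15). Write m = 15j + 13. Then (15j + 13)³ = 3375j³ + 8775j² + 7605j + 2197 = 15(225j³ + 585j² + 507j + 146) + 7, so m³ ≡ 7 (mod 15).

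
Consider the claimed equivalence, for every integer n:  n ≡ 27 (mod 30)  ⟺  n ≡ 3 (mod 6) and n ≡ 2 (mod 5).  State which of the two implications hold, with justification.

(→) Suppose n ≡ 27 (mod 30); write n = 30j + 27. Since 6 ∣ 30, reducing mod 6 gives n ≡ 27 ≡ 3 (mod 6); since 5 ∣ 30, reducing mod 5 gives n ≡ 27 ≡ 2 (mod 5).

(←) Conversely, if n ≡ 3 (mod 6) and n ≡ 2 (mod 5), then by the Chinese remainder theorem n ≡ 27 (mod 30). This is exactly n ≡ 27 (mod 30).

Both implications hold.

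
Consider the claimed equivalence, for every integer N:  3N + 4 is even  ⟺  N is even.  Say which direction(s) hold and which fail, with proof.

Forward direction. Suppose 3N + 4 is even. Since 3 is odd, 3N and N have the same parity, so 3N + 4 ≡ N + 4 (mod 2). As 4 is even, 3N + 4 is even exactly when N is even. Thus N is even.

Converse. Suppose N is even; write N = 2j. Then 3N + 4 = 3·(2j) + 4 = 2·3j + 4, which is even.

Both directions hold; the statement is true.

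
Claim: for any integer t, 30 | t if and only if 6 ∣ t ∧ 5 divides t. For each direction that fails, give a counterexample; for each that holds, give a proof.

Both directions hold; the statement is true.

(⟸) Suppose 6 ∣ t and 5 ∣ t. Any common multiple of 6 and 5 is a multiple of their lcm; here gcd(6, 5) = 1, so lcm(6, 5) = 6·5 = 30, so 30 ∣ t.

(⟹) If 30 ∣ t, write t = 30q. Since 30 = 5·6, t = 6·(5q), so 6 ∣ t; and since 30 = 6·5, t = 5·(6q), so 5 ∣ t.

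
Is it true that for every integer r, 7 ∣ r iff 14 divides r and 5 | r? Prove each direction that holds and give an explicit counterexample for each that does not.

(⇒) fails; (⇐) holds.

(⇒) This fails: take r = 7. Certainly 7 ∣ 7, but 14 ∤ 7.

(⇐) Suppose 14 ∣ r and 5 ∣ r. Any common multiple of 14 and 5 is a multiple of their lcm; here gcd(14, 5) = 1, so lcm(14, 5) = 14·5 = 70, so 70 ∣ r. Since 7 ∣ 70, it follows that 7 ∣ r.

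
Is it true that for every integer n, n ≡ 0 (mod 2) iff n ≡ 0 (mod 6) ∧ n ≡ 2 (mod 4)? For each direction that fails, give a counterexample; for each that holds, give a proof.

(⇒) fails; (⇐) holds.

(⇒) This fails: n = 0 gives 0 ≡ 0 (mod 2) but 0 ≡ 0 (mod 4), so the conjunction on the right does not hold.

(⇐) Conversely, if n ≡ 0 (mod 6) and n ≡ 2 (mod 4), then by the Chinese remainder theorem n ≡ 6 (mod 12). Since 6 ≡ 0 (mod 2) and 2 ∣ 12, we get n ≡ 0 (mod 2).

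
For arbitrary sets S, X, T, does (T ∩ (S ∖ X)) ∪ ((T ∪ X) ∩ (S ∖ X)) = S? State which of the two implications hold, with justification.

(⊇) This inclusion fails. Take S = {1}, X = ∅, T = ∅; then 1 ∈ S but 1 ∉ (T ∩ (S ∖ X)) ∪ ((T ∪ X) ∩ (S ∖ X)).

(⊆) Let x ∈ (T ∩ (S ∖ X)) ∪ ((T ∪ X) ∩ (S ∖ X)). Then x ∈ S ∩ T and x ∉ X, from which x ∈ S.

The sets are not equal: only the forward inclusion holds.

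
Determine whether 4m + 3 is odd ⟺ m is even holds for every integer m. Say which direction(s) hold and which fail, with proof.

Only the converse holds.

(←) Suppose m is even. Since 4 is even, 4m is even for every m, so 4m + 3 has the same parity as 3, which is odd. Hence 4m + 3 is odd.

(→) This fails: take m = 1. Then 4m + 3 = 7, which is odd, yet m = 1 is odd, not even.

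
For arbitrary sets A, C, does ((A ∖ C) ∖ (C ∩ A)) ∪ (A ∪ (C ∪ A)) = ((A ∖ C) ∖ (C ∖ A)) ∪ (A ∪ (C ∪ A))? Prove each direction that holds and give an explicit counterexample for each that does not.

(⊆) Let x ∈ ((A ∖ C) ∖ (C ∩ A)) ∪ (A ∪ (C ∪ A)). Then either x ∈ A and x ∉ C; or x ∈ C and x ∉ A; or x ∈ A ∩ C. In each case x ∈ ((A ∖ C) ∖ (C ∖ A)) ∪ (A ∪ (C ∪ A)), so ((A ∖ C) ∖ (C ∩ A)) ∪ (A ∪ (C ∪ A)) ⊆ ((A ∖ C) ∖ (C ∖ A)) ∪ (A ∪ (C ∪ A)).

(⊇) Let x ∈ ((A ∖ C) ∖ (C ∖ A)) ∪ (A ∪ (C ∪ A)). Then either x ∈ A and x ∉ C; or x ∈ C and x ∉ A; or x ∈ A ∩ C. In each case x ∈ ((A ∖ C) ∖ (C ∩ A)) ∪ (A ∪ (C ∪ A)), so ((A ∖ C) ∖ (C ∖ A)) ∪ (A ∪ (C ∪ A)) ⊆ ((A ∖ C) ∖ (C ∩ A)) ∪ (A ∪ (C ∪ A)).

Both inclusions hold; the sets are equal.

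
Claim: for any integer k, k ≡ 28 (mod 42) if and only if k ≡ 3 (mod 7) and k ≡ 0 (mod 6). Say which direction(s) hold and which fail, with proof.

Neither direction holds.

Forward direction. This fails: k = 28 gives 28 ≡ 28 (mod 42) but 28 ≡ 0 (mod 7), so the conjunction on the right does not hold.

Converse. This fails: k = 24 satisfies both congruences on the right (24 ≡ 3 mod 7 and 24 ≡ 0 mod 6) yet 24 ≡ 24 (mod 42), not 28.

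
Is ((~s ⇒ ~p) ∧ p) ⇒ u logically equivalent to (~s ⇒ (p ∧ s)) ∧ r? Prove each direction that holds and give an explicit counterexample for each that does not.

(⟹) This fails. Under p = F, r = F, s = F, u = F, the left side is true but the right side is false.

(⟸) This fails. Under p = T, r = T, s = T, u = F, the left side is false but the right side is true.

(⇒) fails and (⇐) fails.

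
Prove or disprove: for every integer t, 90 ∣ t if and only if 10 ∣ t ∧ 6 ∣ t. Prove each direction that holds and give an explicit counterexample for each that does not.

Only the forward direction holds.

[⇒] If 90 ∣ t, write t = 90q. Since 90 = 9·10, t = 10·(9q), so 10 ∣ t; and since 90 = 15·6, t = 6·(15q), so 6 ∣ t.

[⇐] This fails: take t = 30. Both 10 ∣ 30 and 6 ∣ 30, yet 30 is not a multiple of 90 (since 30 = 0·90 + 30), so 90 ∤ 30.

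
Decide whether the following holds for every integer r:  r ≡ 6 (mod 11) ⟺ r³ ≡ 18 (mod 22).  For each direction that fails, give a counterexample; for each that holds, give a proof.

(←) The residues r modulo 22 with r³ ≡ 18 (mod 22) are exactly {6}, and each is ≡ 6 (mod 11).

(→) This fails: take r = 17. Then 17 ≡ 6 (mod 11), but 17³ = 4913 ≡ 7 (mod 22), not 18.

(⇒) fails; (⇐) holds.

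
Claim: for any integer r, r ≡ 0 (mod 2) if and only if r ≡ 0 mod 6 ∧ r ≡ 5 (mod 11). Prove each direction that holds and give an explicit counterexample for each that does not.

Only the reverse direction holds.

Forward direction. This fails: r = 0 gives 0 ≡ 0 (mod 2) but 0 ≡ 0 (mod 11), so the conjunction on the right does not hold.

Converse. If r ≡ 0 (mod 6) and r ≡ 5 (mod 11), then by the Chinese remainder theorem r ≡ 60 (mod 66). Since 60 ≡ 0 (mod 2) and 2 ∣ 66, we get r ≡ 0 (mod 2).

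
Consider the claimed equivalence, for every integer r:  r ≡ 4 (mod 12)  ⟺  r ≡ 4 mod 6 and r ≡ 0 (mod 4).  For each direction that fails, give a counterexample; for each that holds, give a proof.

(→) Suppose r ≡ 4 (mod 12); write r = 12j + 4. Since 6 ∣ 12, reducing mod 6 gives r ≡ 4 (mod 6); since 4 ∣ 12, reducing mod 4 gives r ≡ 4 ≡ 0 (mod 4).

(←) Conversely, if r ≡ 4 (mod 6) and r ≡ 0 (mod 4), then by the Chinese remainder theorem r ≡ 4 (mod 12). This is exactly r ≡ 4 (mod 12).

The biconditional holds.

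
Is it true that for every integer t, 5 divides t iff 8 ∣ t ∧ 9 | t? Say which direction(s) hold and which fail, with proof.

Forward direction. This fails: take t = 5. Certainly 5 ∣ 5, but 8 ∤ 5.

Converse. This fails: take t = 72. Both 8 ∣ 72 and 9 ∣ 72, yet 72 is not a multiple of 5 (since 72 = 14·5 + 2), so 5 ∤ 72.

Both directions fail.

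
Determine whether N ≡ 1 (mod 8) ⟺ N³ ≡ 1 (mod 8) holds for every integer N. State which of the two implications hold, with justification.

(⟹) Suppose N ≡ 1 (mod 8). Write N = 8j + 1. Then (8j + 1)³ = 512j³ + 192j² + 24j + 1 = 8(64j³ + 24j² + 3j) + 1, so N³ ≡ 1 (mod 8).

(⟸) Conversely, suppose N³ ≡ 1 (mod 8). The only residue r in {0, …, 7} with r³ ≡ 1 (mod 8) is r = 1, so N ≡ 1 (mod 8).

Both implications hold.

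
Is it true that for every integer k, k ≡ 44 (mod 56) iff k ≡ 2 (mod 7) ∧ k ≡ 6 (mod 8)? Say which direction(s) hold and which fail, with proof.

[⇒] This fails: k = 44 gives 44 ≡ 44 (mod 56) but 44 ≡ 4 (mod 8), so the conjunction on the right does not hold.

[⇐] This fails: k = 30 satisfies both congruences on the right (30 ≡ 2 mod 7 and 30 ≡ 6 mod 8) yet 30 ≡ 30 (mod 56), not 44.

Neither implication holds.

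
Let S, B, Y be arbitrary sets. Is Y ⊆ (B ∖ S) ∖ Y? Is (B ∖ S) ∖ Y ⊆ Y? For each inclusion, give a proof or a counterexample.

(⊆) fails and (⊇) fails.

(⊆) This inclusion fails. Take S = ∅, B = ∅, Y = {1}; then 1 ∈ Y but 1 ∉ (B ∖ S) ∖ Y.

(⊇) This inclusion fails. Take S = ∅, B = {1}, Y = ∅; then 1 ∈ (B ∖ S) ∖ Y but 1 ∉ Y.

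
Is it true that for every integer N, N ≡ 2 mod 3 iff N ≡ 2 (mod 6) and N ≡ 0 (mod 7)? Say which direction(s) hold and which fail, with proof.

[⇐] If N ≡ 2 (mod 6) and N ≡ 0 (mod 7), then by the Chinese remainder theorem N ≡ 14 (mod 42). Since 14 ≡ 2 (mod 3) and 3 ∣ 42, we get N ≡ 2 (mod 3).

[⇒] This fails: N = 32 gives 32 ≡ 2 (mod 3) but 32 ≡ 4 (mod 7), so the conjunction on the right does not hold.

Not equivalent: only (⇐) holds.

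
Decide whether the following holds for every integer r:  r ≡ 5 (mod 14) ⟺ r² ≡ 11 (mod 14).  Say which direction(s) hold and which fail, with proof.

[⇐] This fails: take r = 9. Then 9² = 81 ≡ 11 (mod 14), yet 9 ≡ 9 (mod 14), not 5.

[⇒] Suppose r ≡ 5 (mod 14). Write r = 14j + 5. Then (14j + 5)² = 196j² + 140j + 25 = 14(14j² + 10j + 1) + 11, so r² ≡ 11 (mod 14).

Only the forward direction holds.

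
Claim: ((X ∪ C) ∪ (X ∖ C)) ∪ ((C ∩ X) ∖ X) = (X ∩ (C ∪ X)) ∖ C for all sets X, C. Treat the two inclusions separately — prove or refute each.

Only the reverse inclusion holds.

Forward inclusion. This inclusion fails. Take X = ∅, C = {1}; then 1 ∈ ((X ∪ C) ∪ (X ∖ C)) ∪ ((C ∩ X) ∖ X) but 1 ∉ (X ∩ (C ∪ X)) ∖ C.

Reverse inclusion. Let x ∈ (X ∩ (C ∪ X)) ∖ C. Then x ∈ X and x ∉ C, from which x ∈ ((X ∪ C) ∪ (X ∖ C)) ∪ ((C ∩ X) ∖ X).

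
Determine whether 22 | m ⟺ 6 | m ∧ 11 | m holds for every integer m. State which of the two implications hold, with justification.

Only the reverse direction holds.

[⇒] This fails: take m = 22. Certainly 22 ∣ 22, but 6 ∤ 22.

[⇐] Suppose 6 ∣ m and 11 ∣ m. Any common multiple of 6 and 11 is a multiple of their lcm; here gcd(6, 11) = 1, so lcm(6, 11) = 6·11 = 66, so 66 ∣ m. Since 22 ∣ 66, it follows that 22 ∣ m.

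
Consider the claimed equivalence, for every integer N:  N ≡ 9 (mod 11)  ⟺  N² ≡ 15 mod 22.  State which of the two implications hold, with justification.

(⟹) This fails: take N = 20. Then 20 ≡ 9 (mod 11), but 20² = 400 ≡ 4 (mod 22), not 15.

(⟸) This fails: take N = 13. Then 13² = 169 ≡ 15 (mod 22), yet 13 ≡ 2 (mod 11), not 9.

Both directions fail.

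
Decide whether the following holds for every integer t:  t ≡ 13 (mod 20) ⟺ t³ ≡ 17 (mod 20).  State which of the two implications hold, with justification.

Forward direction. Suppose t ≡ 13 (mod 20). Write t = 20j + 13. Then (20j + 13)³ = 8000j³ + 15600j² + 10140j + 2197 = 20(400j³ + 780j² + 507j + 109) + 17, so t³ ≡ 17 (mod 20).

Converse. Suppose t³ ≡ 17 (mod 20). The only residue r in {0, …, 19} with r³ ≡ 17 (mod 20) is r = 13, so t ≡ 13 (mod 20).

Both directions hold; the statement is true.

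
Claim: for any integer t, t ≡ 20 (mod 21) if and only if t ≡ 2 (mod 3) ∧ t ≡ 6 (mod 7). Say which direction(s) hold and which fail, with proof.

The biconditional holds.

[⇐] If t ≡ 2 (mod 3) and t ≡ 6 (mod 7), then by the Chinese remainder theorem t ≡ 20 (mod 21). This is exactly t ≡ 20 (mod 21).

[⇒] Suppose t ≡ 20 (mod 21); write t = 21j + 20. Since 3 ∣ 21, reducing mod 3 gives t ≡ 20 ≡ 2 (mod 3); since 7 ∣ 21, reducing mod 7 gives t ≡ 20 ≡ 6 (mod 7).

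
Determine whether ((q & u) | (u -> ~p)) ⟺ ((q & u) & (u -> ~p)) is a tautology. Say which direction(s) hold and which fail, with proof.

Only the reverse direction holds.

Forward direction. This fails. Under p = F, q = F, u = F, the left side is true but the right side is false.

Converse. Assume the antecedent. If p is true, the antecedent cannot hold. If p is false, (q & u) | (u -> ~p) reduces to true regardless of the other variables. Either way (q & u) | (u -> ~p) holds.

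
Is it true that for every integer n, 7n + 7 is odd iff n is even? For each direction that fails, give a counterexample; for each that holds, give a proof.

Equivalent; both directions hold.

[⇒] Suppose 7n + 7 is odd. Since 7 is odd, 7n and n have the same parity, so 7n + 7 ≡ n + 7 (mod 2). As 7 is odd, 7n + 7 is odd exactly when n is even. Thus n is even.

[⇐] Conversely, suppose n is even; write n = 2j. Then 7n + 7 = 7·(2j) + 7 = 2·7j + 7, which is odd.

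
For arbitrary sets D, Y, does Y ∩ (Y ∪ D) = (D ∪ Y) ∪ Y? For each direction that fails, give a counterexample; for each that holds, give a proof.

(⊇) This inclusion fails. Take D = {1}, Y = ∅; then 1 ∈ (D ∪ Y) ∪ Y but 1 ∉ Y ∩ (Y ∪ D).

(⊆) Let x ∈ Y ∩ (Y ∪ D). Then either x ∈ Y and x ∉ D; or x ∈ D ∩ Y. In each case x ∈ (D ∪ Y) ∪ Y, so Y ∩ (Y ∪ D) ⊆ (D ∪ Y) ∪ Y.

(⊆) holds; (⊇) fails.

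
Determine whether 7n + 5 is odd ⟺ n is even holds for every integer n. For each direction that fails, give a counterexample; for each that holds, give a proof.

Equivalent; both directions hold.

(⟹) Suppose 7n + 5 is odd. Since 7 is odd, 7n and n have the same parity, so 7n + 5 ≡ n + 5 (mod 2). As 5 is odd, 7n + 5 is odd exactly when n is even. Thus n is even.

(⟸) Conversely, suppose n is even; write n = 2j. Then 7n + 5 = 7·(2j) + 5 = 2·7j + 5, which is odd.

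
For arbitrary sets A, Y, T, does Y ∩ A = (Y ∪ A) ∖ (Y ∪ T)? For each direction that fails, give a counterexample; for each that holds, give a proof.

Forward inclusion. This inclusion fails. Take A = {1}, Y = {1}, T = ∅; then 1 ∈ Y ∩ A but 1 ∉ (Y ∪ A) ∖ (Y ∪ T).

Reverse inclusion. This inclusion fails. Take A = {1}, Y = ∅, T = ∅; then 1 ∈ (Y ∪ A) ∖ (Y ∪ T) but 1 ∉ Y ∩ A.

Both inclusions fail.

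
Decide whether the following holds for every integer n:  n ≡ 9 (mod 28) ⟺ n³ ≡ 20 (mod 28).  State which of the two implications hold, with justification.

Both directions fail.

Forward direction. This fails: take n = 9. Then 9 ≡ 9 (mod 28), but 9³ = 729 ≡ 1 (mod 28), not 20.

Converse. This fails: take n = 6. Then 6³ = 216 ≡ 20 (mod 28), yet 6 ≡ 6 (mod 28), not 9.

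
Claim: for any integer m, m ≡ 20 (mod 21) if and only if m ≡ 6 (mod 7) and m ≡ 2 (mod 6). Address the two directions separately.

Only the converse holds.

(⟹) This fails: m = 41 gives 41 ≡ 20 (mod 21) but 41 ≡ 5 (mod 6), so the conjunction on the right does not hold.

(⟸) Conversely, if m ≡ 6 (mod 7) and m ≡ 2 (mod 6), then by the Chinese remainder theorem m ≡ 20 (mod 42). Since 20 ≡ 20 (mod 21) and 21 ∣ 42, we get m ≡ 20 (mod 21).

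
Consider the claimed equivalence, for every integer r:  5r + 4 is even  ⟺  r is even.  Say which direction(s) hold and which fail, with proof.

[⇒] Suppose 5r + 4 is even. Since 5 is odd, 5r and r have the same parity, so 5r + 4 ≡ r + 4 (mod 2). As 4 is even, 5r + 4 is even exactly when r is even. Thus r is even.

[⇐] Conversely, suppose r is even; write r = 2j. Then 5r + 4 = 5·(2j) + 4 = 2·5j + 4, which is even.

Both directions hold; the statement is true.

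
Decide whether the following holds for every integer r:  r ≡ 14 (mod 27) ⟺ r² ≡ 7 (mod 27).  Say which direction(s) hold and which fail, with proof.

Only the forward direction holds.

Forward direction. Suppose r ≡ 14 (mod 27). Write r = 27j + 14. Then (27j + 14)² = 729j² + 756j + 196 = 27(27j² + 28j + 7) + 7, so r² ≡ 7 (mod 27).

Converse. This fails: take r = 13. Then 13² = 169 ≡ 7 (mod 27), yet 13 ≡ 13 (mod 27), not 14.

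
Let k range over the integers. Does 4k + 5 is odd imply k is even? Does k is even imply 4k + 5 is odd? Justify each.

The forward direction fails; the converse holds.

Converse. Suppose k is even. Since 4 is even, 4k is even for every k, so 4k + 5 has the same parity as 5, which is odd. Hence 4k + 5 is odd.

Forward direction. This fails: take k = 5. Then 4k + 5 = 25, which is odd, yet k = 5 is odd, not even.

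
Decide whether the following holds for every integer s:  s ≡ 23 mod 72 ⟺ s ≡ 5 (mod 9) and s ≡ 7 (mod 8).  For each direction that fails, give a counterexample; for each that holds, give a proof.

Equivalent; both directions hold.

Forward direction. Suppose s ≡ 23 (mod 72); write s = 72j + 23. Since 9 ∣ 72, reducing mod 9 gives s ≡ 23 ≡ 5 (mod 9); since 8 ∣ 72, reducing mod 8 gives s ≡ 23 ≡ 7 (mod 8).

Converse. If s ≡ 5 (mod 9) and s ≡ 7 (mod 8), then by the Chinese remainder theorem s ≡ 23 (mod 72). This is exactly s ≡ 23 (mod 72).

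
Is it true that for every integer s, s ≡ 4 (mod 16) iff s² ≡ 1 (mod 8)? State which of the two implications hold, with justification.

Forward direction. This fails: take s = 4. Then 4 ≡ 4 (mod 16), but 4² = 16 ≡ 0 (mod 8), not 1.

Converse. This fails: take s = 1. Then 1² = 1 ≡ 1 (mod 8), yet 1 ≡ 1 (mod 16), not 4.

Neither implication holds.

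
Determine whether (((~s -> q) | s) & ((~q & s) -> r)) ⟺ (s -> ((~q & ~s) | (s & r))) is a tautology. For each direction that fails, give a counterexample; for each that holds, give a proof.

(⟹) This fails. Under s = T, q = T, r = F, the left side is true but the right side is false.

(⟸) This fails. Under s = F, q = F, r = F, the left side is false but the right side is true.

Neither direction holds.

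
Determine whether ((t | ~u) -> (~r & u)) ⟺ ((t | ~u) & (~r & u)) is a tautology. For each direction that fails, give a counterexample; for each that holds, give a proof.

Only the converse holds.

[⇒] This fails. Under u = T, r = F, t = F, the left side is true but the right side is false.

[⇐] Assume the antecedent. If u is true, the antecedent forces (u = T, r = F, t = T), and (t | ~u) -> (~r & u) holds there. If u is false, the antecedent cannot hold. Either way (t | ~u) -> (~r & u) holds.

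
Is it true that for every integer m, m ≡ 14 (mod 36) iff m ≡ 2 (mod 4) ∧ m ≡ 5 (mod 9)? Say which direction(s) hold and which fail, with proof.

(→) Suppose m ≡ 14 (mod 36); write m = 36j + 14. Since 4 ∣ 36, reducing mod 4 gives m ≡ 14 ≡ 2 (mod 4); since 9 ∣ 36, reducing mod 9 gives m ≡ 14 ≡ 5 (mod 9).

(←) Conversely, if m ≡ 2 (mod 4) and m ≡ 5 (mod 9), then by the Chinese remainder theorem m ≡ 14 (mod 36). This is exactly m ≡ 14 (mod 36).

Both implications hold.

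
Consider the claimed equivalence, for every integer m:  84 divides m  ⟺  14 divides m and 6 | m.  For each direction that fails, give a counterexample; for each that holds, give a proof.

(→) If 84 ∣ m, write m = 84q. Since 84 = 6·14, m = 14·(6q), so 14 ∣ m; and since 84 = 14·6, m = 6·(14q), so 6 ∣ m.

(←) This fails: take m = 42. Both 14 ∣ 42 and 6 ∣ 42, yet 42 is not a multiple of 84 (since 42 = 0·84 + 42), so 84 ∤ 42.

The forward direction holds; the converse fails.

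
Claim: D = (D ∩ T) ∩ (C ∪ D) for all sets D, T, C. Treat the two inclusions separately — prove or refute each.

The sets are not equal: only the reverse inclusion holds.

(⟹) This inclusion fails. Take D = {1}, T = ∅, C = ∅; then 1 ∈ D but 1 ∉ (D ∩ T) ∩ (C ∪ D).

(⟸) Let x ∈ (D ∩ T) ∩ (C ∪ D). Then either x ∈ D ∩ T and x ∉ C; or x ∈ D ∩ T ∩ C. In each case x ∈ D, so (D ∩ T) ∩ (C ∪ D) ⊆ D.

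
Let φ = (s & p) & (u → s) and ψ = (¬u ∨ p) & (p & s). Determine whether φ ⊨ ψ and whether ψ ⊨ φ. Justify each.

Both implications hold.

(←) Assume the antecedent. If p is true, the antecedent forces (p = T, s = T, u = F) or (p = T, s = T, u = T), and (s & p) & (u → s) holds there. If p is false, the antecedent cannot hold. Either way (s & p) & (u → s) holds.

(→) Assume the antecedent. If p is true, the antecedent forces (p = T, s = T, u = F) or (p = T, s = T, u = T), and (¬u ∨ p) & (p & s) holds there. If p is false, the antecedent cannot hold. Either way (¬u ∨ p) & (p & s) holds.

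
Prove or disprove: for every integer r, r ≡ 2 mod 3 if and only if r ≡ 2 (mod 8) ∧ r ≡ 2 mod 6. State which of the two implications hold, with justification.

(⇒) fails; (⇐) holds.

(⇒) This fails: r = 5 gives 5 ≡ 2 (mod 3) but 5 ≡ 5 (mod 8), so the conjunction on the right does not hold.

(⇐) Conversely, if r ≡ 2 (mod 8) and r ≡ 2 (mod 6), then by the Chinese remainder theorem r ≡ 2 (mod 24). Since 2 ≡ 2 (mod 3) and 3 ∣ 24, we get r ≡ 2 (mod 3).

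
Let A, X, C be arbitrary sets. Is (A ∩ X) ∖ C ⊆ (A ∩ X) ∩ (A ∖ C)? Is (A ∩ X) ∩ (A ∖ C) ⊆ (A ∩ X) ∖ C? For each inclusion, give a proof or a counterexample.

The two sets are equal.

(⟸) Let x ∈ (A ∩ X) ∩ (A ∖ C). Then x ∈ A ∩ X and x ∉ C, from which x ∈ (A ∩ X) ∖ C.

(⟹) Let x ∈ (A ∩ X) ∖ C. Then x ∈ A ∩ X and x ∉ C, from which x ∈ (A ∩ X) ∩ (A ∖ C).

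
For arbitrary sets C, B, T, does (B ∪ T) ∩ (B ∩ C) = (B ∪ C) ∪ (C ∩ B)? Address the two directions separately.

(⊆) holds; (⊇) fails.

Forward inclusion. Let x ∈ (B ∪ T) ∩ (B ∩ C). Then either x ∈ C ∩ B and x ∉ T; or x ∈ C ∩ B ∩ T. In each case x ∈ (B ∪ C) ∪ (C ∩ B), so (B ∪ T) ∩ (B ∩ C) ⊆ (B ∪ C) ∪ (C ∩ B).

Reverse inclusion. This inclusion fails. Take C = {1}, B = ∅, T = ∅; then 1 ∈ (B ∪ C) ∪ (C ∩ B) but 1 ∉ (B ∪ T) ∩ (B ∩ C).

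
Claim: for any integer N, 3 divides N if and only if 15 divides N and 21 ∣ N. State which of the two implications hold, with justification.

Only the converse holds.

[⇒] This fails: take N = 3. Certainly 3 ∣ 3, but 15 ∤ 3.

[⇐] Suppose 15 ∣ N and 21 ∣ N. Any common multiple of 15 and 21 is a multiple of their lcm; here lcm(15, 21) = 15·21/gcd(15, 21) = 315/3 = 105, so 105 ∣ N. Since 3 ∣ 105, it follows that 3 ∣ N.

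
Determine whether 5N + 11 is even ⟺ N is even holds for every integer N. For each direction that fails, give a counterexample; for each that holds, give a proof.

Neither direction holds.

Forward direction. This fails: N = 3 gives 5N + 11 = 26, which is even, but 3 is odd, not even.

Converse. This also fails: N = 6 is even, but 5N + 11 = 41 is odd, not even.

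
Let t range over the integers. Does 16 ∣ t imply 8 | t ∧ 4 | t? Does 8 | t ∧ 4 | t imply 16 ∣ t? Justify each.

[⇒] If 16 ∣ t, write t = 16q. Since 16 = 2·8, t = 8·(2q), so 8 ∣ t; and since 16 = 4·4, t = 4·(4q), so 4 ∣ t.

[⇐] This fails: take t = 8. Both 8 ∣ 8 and 4 ∣ 8, yet 8 is not a multiple of 16 (since 8 = 0·16 + 8), so 16 ∤ 8.

The forward direction holds; the converse fails.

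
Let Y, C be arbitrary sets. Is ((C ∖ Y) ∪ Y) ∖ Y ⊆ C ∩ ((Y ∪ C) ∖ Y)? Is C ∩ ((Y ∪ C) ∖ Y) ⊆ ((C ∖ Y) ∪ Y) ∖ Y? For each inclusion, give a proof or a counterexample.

The two sets are equal.

(⊆) Let x ∈ ((C ∖ Y) ∪ Y) ∖ Y. Then x ∈ C and x ∉ Y, from which x ∈ C ∩ ((Y ∪ C) ∖ Y).

(⊇) Let x ∈ C ∩ ((Y ∪ C) ∖ Y). Then x ∈ C and x ∉ Y, from which x ∈ ((C ∖ Y) ∪ Y) ∖ Y.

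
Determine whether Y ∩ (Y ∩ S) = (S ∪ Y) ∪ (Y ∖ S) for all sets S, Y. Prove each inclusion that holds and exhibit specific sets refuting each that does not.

The sets are not equal: only the forward inclusion holds.

Forward inclusion. Let x ∈ Y ∩ (Y ∩ S). Then x ∈ S ∩ Y, from which x ∈ (S ∪ Y) ∪ (Y ∖ S).

Reverse inclusion. This inclusion fails. Take S = {1}, Y = ∅; then 1 ∈ (S ∪ Y) ∪ (Y ∖ S) but 1 ∉ Y ∩ (Y ∩ S).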